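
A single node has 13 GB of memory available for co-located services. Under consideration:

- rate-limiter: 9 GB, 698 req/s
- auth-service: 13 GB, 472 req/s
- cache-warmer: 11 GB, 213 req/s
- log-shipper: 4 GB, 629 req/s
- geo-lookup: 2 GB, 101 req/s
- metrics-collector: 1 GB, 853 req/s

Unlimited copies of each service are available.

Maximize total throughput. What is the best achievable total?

Taking 13×metrics-collector: 13 GB used, 11089 in throughput.
Nothing else within 13 GB beats 11089.

11089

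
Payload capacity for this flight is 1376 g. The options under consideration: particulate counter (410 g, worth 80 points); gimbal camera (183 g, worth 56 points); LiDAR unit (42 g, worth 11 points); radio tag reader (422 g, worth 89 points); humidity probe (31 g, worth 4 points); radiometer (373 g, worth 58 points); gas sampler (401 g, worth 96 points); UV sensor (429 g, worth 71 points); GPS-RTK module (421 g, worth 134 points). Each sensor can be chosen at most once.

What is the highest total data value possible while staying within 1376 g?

Ranking by ratio (data value/g): GPS-RTK module 0.32, gimbal camera 0.31, LiDAR unit 0.26, gas sampler 0.24.
Filling by ratio: gimbal camera + LiDAR unit + humidity probe + gas sampler + GPS-RTK module for 301, with 298 g left unused.
Dropping gimbal camera frees 183 g; slotting in radio tag reader (422 g) lifts the total to 334 at 1317 g.

334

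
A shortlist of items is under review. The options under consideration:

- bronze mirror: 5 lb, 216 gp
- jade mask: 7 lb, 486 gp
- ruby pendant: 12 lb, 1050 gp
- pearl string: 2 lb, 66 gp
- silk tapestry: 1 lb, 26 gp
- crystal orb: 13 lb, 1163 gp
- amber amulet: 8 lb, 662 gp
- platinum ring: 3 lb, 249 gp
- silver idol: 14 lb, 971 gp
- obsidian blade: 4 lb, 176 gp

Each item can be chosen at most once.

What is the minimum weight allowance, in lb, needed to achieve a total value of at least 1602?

Look for the lowest-weight combination reaching 1602.
jade mask + crystal orb: 1649 value at 20 lb.
Below 20 lb the best achievable stays under 1602.

20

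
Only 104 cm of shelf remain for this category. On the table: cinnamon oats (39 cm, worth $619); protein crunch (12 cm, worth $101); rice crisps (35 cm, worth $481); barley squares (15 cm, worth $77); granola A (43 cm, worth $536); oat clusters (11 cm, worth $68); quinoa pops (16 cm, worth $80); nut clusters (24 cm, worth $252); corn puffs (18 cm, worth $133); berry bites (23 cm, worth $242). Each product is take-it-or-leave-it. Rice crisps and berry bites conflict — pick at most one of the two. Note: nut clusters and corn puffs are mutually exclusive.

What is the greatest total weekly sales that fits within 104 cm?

Cinnamon oats + rice crisps + nut clusters uses 98 of the 104 cm and totals 1352.
Runner-up cinnamon oats + protein crunch + rice crisps + corn puffs tops out at 1334.

1352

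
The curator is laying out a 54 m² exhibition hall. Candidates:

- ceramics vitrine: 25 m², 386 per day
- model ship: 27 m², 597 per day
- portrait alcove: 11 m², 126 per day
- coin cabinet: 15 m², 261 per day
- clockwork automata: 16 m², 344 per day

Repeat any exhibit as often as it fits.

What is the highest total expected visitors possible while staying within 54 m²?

1194

Taking 2×model ship: 54 m² used, 1194 in expected visitors.
That's the maximum — no swap from here does better than 1194.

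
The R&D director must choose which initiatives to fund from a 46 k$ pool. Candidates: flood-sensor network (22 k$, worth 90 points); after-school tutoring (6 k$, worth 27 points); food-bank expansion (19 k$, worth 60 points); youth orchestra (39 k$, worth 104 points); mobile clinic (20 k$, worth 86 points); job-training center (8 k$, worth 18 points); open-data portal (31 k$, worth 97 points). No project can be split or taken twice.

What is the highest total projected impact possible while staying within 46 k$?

176

Density check — after-school tutoring 4.50, mobile clinic 4.30, flood-sensor network 4.09 are the best per k$.
Filling by ratio: after-school tutoring + food-bank expansion + mobile clinic for 173, with 1 k$ left unused.
The 25 k$ tied up in after-school tutoring and food-bank expansion is better spent on flood-sensor network — total rises to 176 (42 k$).
Next best is after-school tutoring + food-bank expansion + mobile clinic at 173 (45 k$) — short by 3.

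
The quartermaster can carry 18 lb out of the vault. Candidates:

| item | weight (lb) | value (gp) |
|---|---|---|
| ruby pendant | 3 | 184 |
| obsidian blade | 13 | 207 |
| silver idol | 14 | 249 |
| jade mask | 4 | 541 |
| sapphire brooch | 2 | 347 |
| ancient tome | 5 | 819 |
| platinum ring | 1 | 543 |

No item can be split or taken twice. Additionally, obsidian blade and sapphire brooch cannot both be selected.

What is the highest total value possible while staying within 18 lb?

Taking ruby pendant + jade mask + sapphire brooch + ancient tome + platinum ring: 15 lb used, 2434 in value.
That's the maximum — no feasible swap from here does better than 2434.

2434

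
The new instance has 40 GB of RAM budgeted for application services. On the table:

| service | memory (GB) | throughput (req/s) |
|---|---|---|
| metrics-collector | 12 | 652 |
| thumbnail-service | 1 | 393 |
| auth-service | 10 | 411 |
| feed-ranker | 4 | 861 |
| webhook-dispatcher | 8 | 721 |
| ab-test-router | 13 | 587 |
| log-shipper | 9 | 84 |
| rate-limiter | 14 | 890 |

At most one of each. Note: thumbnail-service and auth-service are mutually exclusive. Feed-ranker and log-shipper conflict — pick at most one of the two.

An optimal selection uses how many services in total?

5

Optimal total is 3517.
metrics-collector + thumbnail-service + feed-ranker + webhook-dispatcher + rate-limiter hits 3517 at 39 GB.
All optima have 5 services.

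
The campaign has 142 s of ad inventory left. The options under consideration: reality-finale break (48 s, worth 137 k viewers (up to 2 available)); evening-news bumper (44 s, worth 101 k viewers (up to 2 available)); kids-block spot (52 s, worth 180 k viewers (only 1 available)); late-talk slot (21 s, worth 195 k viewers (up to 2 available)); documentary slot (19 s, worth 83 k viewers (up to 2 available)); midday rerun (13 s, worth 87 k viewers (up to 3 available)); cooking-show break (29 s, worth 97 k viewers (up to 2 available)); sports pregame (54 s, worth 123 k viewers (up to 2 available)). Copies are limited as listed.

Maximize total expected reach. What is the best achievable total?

A density-first pass picks 2×late-talk slot + 2×documentary slot + 3×midday rerun — 817 at 119 s.
The 38 s tied up in 2×documentary slot is better spent on 2×cooking-show break — total rises to 845 (139 s).
Nothing else within 142 s beats 845.

845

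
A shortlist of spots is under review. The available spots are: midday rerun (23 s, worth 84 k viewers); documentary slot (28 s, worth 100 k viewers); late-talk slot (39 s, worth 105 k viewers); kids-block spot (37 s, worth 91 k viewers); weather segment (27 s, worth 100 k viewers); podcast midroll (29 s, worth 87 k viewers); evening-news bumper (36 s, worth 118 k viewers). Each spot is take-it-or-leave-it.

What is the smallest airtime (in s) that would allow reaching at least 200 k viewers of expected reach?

Look for the lowest-airtime combination reaching 200.
documentary slot + weather segment: 200 expected reach at 55 s.
No combination under 55 s hits 200.

55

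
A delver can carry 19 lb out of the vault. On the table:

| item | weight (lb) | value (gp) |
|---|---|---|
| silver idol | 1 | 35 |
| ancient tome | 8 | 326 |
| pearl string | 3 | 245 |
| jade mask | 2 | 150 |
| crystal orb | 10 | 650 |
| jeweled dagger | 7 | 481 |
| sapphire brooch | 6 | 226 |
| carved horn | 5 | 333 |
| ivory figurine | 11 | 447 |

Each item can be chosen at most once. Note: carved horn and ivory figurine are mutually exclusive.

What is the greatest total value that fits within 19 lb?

Ranking by ratio (value/lb): pearl string 81.67, jade mask 75.00, jeweled dagger 68.71, carved horn 66.60.
Filling by ratio: silver idol + pearl string + jade mask + jeweled dagger + carved horn for 1244, with 1 lb left unused.
Replace silver idol and pearl string and carved horn with crystal orb: the trade gains 37 net, giving 1281 at 19 lb.
Every other selection either busts 19 lb or breaks a pairing rule or fails to beat 1281.

1281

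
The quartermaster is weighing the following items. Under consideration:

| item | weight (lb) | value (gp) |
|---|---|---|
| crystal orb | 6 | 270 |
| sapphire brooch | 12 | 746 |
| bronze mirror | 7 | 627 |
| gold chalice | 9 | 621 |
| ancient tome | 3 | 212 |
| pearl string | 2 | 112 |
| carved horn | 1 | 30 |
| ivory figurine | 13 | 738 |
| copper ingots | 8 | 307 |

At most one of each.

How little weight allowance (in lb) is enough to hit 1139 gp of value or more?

Need the lightest bundle worth ≥ 1139.
Taking bronze mirror + gold chalice gives 1248 (≥ 1139) for 16 lb.
No combination under 16 lb hits 1139.

16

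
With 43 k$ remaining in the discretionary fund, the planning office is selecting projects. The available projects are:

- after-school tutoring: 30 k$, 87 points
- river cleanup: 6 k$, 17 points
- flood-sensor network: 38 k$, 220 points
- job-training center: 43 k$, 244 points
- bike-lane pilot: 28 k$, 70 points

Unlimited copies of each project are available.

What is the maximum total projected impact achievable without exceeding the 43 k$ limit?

244

The ratio heuristic lands on flood-sensor network (220) but leaves 5 k$ idle.
Replace flood-sensor network with job-training center: the trade gains 24 net, giving 244 at 43 k$.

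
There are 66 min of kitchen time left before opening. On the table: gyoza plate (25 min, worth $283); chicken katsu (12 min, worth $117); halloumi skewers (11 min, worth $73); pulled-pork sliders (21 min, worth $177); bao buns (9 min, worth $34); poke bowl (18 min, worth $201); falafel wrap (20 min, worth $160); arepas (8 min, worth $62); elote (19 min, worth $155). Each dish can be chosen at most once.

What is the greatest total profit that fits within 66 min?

674

By profit per min: gyoza plate 11.32, poke bowl 11.17, chicken katsu 9.75 lead.
Filling by ratio: gyoza plate + chicken katsu + poke bowl + arepas for 663, with 3 min left unused.
The 8 min tied up in arepas is better spent on halloumi skewers — total rises to 674 (66 min).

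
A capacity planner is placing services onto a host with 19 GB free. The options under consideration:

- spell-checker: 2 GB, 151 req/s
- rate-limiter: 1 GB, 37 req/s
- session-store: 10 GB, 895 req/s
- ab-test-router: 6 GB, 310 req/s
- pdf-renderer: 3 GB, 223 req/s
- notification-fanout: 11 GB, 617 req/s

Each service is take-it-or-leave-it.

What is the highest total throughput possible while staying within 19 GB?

1428

Filling by ratio: spell-checker + rate-limiter + session-store + pdf-renderer for 1306, with 3 GB left unused.
Replace spell-checker and rate-limiter with ab-test-router: the trade gains 122 net, giving 1428 at 19 GB.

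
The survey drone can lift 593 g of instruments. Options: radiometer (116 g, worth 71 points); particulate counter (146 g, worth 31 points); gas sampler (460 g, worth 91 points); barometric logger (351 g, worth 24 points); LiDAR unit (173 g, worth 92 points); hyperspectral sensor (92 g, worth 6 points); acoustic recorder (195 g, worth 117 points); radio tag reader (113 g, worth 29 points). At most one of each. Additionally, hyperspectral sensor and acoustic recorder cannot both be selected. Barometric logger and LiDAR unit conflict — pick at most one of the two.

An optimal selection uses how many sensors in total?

The maximum data value within 593 g is 280.
For example radiometer + LiDAR unit + acoustic recorder achieves it, using 484 g.
Every optimal selection uses 3 sensors.

3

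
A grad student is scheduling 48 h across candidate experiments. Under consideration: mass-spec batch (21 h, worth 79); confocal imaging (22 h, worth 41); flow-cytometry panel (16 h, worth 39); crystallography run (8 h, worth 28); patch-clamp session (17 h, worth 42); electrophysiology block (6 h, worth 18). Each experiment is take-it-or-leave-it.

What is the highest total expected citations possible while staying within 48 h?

149

Ranking by ratio (expected citations/h): mass-spec batch 3.76, crystallography run 3.50, electrophysiology block 3.00.
The ratio heuristic lands on mass-spec batch + crystallography run + electrophysiology block (125) but leaves 13 h idle.
Dropping electrophysiology block frees 6 h; slotting in patch-clamp session (17 h) lifts the total to 149 at 46 h.
The spare 2 h is too small for any remaining experiment, and no exchange beats 149.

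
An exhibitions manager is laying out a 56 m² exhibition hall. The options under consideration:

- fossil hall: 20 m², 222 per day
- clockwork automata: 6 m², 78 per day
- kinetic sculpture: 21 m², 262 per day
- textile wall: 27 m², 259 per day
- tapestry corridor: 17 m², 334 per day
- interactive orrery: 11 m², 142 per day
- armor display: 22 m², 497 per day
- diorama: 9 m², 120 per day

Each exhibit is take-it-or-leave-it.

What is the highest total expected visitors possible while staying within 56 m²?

1051

Ranking by ratio (expected visitors/m²): armor display 22.59, tapestry corridor 19.65, diorama 13.33, clockwork automata 13.00.
A density-first pass picks clockwork automata + tapestry corridor + armor display + diorama — 1029 at 54 m².
Replace diorama with interactive orrery: the trade gains 22 net, giving 1051 at 56 m².
An exhaustive check of the 256 subsets confirms 1051.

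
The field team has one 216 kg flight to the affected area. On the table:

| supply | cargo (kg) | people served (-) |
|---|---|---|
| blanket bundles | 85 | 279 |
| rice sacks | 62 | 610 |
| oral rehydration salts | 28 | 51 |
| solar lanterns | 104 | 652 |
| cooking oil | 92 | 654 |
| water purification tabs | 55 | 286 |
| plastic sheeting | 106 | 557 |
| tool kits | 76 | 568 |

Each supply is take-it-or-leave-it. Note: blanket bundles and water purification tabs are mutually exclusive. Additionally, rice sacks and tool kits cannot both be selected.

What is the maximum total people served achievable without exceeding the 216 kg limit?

Ranking by ratio (people served/kg): rice sacks 9.84, tool kits 7.47, cooking oil 7.11, solar lanterns 6.27.
Taking rice sacks + cooking oil + water purification tabs: 209 kg used, 1550 in people served.

1550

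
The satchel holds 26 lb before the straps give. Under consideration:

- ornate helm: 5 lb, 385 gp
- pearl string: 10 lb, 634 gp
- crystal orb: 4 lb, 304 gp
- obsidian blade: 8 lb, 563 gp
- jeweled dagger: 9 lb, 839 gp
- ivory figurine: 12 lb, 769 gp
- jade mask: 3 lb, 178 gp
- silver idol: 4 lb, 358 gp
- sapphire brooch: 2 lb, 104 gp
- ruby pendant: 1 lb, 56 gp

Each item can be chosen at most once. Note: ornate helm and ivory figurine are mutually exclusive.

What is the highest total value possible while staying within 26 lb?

2145

Greedy by ratio would take ornate helm + crystal orb + jeweled dagger + jade mask + silver idol + ruby pendant: 26 lb used, total 2120.
Dropping crystal orb and jade mask and ruby pendant frees 8 lb; slotting in obsidian blade (8 lb) lifts the total to 2145 at 26 lb.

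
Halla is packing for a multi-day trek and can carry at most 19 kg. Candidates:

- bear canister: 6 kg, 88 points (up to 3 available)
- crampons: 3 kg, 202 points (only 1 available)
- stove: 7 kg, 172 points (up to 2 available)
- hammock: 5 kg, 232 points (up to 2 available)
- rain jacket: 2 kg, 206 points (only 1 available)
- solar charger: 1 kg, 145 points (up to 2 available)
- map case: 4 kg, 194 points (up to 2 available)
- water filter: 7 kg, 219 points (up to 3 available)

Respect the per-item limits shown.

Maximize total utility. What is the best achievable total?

1173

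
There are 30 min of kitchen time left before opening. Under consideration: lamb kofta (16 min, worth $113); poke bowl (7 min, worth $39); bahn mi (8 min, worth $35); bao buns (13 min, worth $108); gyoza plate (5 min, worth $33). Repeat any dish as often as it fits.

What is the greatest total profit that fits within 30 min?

221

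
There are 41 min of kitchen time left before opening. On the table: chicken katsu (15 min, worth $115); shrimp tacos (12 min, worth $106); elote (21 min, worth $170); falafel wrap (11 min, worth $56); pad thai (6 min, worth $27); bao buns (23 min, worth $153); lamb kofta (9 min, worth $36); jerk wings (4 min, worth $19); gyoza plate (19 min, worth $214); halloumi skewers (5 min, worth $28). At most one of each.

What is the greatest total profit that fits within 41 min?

Ranking by ratio (profit/min): gyoza plate 11.26, shrimp tacos 8.83, elote 8.10.
Filling by ratio: shrimp tacos + jerk wings + gyoza plate + halloumi skewers for 367, with 1 min left unused.
Replace shrimp tacos and jerk wings and halloumi skewers with elote: the trade gains 17 net, giving 384 at 40 min.

384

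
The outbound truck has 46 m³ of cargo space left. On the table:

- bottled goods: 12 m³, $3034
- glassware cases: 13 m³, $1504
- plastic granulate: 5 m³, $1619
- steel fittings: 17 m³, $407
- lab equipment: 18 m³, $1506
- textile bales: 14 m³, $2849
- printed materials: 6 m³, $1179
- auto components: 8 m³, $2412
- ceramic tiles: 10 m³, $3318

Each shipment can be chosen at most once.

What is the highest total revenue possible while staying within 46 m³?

11613

By revenue per m³: ceramic tiles 331.80, plastic granulate 323.80, auto components 301.50 lead.
Filling by ratio: bottled goods + plastic granulate + printed materials + auto components + ceramic tiles for 11562, with 5 m³ left unused.
Replace plastic granulate and printed materials with textile bales: the trade gains 51 net, giving 11613 at 44 m³.
The spare 2 m³ is too small for any remaining shipment, and no exchange beats 11613.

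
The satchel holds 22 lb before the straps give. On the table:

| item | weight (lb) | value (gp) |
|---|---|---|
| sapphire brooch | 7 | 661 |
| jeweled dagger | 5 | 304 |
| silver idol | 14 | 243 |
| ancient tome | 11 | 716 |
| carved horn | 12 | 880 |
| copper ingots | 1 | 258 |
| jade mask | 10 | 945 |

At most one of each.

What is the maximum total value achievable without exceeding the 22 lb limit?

Taking the top-ratio items first gives sapphire brooch + copper ingots + jade mask for 1864 (18 lb).
The 7 lb tied up in sapphire brooch is better spent on ancient tome — total rises to 1919 (22 lb).
An exhaustive check of the 128 subsets confirms 1919.

1919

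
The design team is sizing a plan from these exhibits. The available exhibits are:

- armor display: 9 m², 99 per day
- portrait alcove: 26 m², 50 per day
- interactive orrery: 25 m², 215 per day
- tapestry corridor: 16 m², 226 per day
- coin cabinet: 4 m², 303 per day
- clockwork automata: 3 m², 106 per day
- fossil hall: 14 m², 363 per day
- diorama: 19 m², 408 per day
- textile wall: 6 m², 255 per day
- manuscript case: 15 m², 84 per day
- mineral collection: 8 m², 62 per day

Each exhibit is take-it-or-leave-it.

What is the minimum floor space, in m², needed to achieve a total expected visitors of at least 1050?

32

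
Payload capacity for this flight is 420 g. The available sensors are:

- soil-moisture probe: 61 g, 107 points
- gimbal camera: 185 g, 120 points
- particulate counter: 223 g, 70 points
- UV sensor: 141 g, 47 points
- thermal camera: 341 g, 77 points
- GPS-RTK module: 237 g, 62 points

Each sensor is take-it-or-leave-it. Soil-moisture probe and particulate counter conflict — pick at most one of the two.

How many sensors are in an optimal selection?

Optimal total is 274.
For example soil-moisture probe + gimbal camera + UV sensor achieves it, using 387 g.
All optima have 3 sensors.

3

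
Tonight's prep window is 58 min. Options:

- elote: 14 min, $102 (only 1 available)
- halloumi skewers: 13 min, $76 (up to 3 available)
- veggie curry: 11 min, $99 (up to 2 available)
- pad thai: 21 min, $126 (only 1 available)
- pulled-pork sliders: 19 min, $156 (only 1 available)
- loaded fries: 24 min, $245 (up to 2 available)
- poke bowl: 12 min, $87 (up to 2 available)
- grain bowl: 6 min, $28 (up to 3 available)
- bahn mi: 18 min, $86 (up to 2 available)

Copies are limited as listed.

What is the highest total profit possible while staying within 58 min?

530

Ranking by ratio (profit/min): loaded fries 10.21, veggie curry 9.00, pulled-pork sliders 8.21.
Filling by ratio: 2×loaded fries + grain bowl for 518, with 4 min left unused.
The 30 min tied up in loaded fries and grain bowl is better spent on 2×veggie curry + poke bowl — total rises to 530 (58 min).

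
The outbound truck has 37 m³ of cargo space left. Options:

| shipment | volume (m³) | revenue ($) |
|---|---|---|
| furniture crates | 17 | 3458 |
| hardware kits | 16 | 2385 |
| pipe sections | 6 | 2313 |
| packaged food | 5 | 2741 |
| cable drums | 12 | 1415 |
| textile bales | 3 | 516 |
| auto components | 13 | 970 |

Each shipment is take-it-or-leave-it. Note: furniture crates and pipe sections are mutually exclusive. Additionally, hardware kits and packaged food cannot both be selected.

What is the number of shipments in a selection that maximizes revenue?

4

Best achievable revenue is 8130.
One optimal bundle: furniture crates + packaged food + cable drums + textile bales (37 m³).
All optima have 4 shipments.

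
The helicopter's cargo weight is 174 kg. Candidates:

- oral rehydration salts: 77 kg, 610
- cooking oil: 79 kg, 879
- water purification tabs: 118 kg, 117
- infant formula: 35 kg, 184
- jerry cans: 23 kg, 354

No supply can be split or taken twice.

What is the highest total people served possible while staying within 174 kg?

1489

Ranking by ratio (people served/kg): jerry cans 15.39, cooking oil 11.13, oral rehydration salts 7.92.
Filling by ratio: cooking oil + infant formula + jerry cans for 1417, with 37 kg left unused.
Dropping infant formula and jerry cans frees 58 kg; slotting in oral rehydration salts (77 kg) lifts the total to 1489 at 156 kg.
That's the maximum — no swap from here does better than 1489.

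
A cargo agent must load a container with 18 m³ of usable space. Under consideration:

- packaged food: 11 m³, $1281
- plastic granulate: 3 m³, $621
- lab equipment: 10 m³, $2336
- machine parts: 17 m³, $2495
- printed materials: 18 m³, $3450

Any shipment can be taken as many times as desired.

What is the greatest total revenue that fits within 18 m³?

3726

By revenue per m³: lab equipment 233.60, plastic granulate 207.00, printed materials 191.67 lead.
Taking the top-ratio shipments first gives 2×plastic granulate + lab equipment for 3578 (16 m³).
Dropping lab equipment frees 10 m³; slotting in 4×plastic granulate (12 m³) lifts the total to 3726 at 18 m³.
No other feasible combination exceeds 3726.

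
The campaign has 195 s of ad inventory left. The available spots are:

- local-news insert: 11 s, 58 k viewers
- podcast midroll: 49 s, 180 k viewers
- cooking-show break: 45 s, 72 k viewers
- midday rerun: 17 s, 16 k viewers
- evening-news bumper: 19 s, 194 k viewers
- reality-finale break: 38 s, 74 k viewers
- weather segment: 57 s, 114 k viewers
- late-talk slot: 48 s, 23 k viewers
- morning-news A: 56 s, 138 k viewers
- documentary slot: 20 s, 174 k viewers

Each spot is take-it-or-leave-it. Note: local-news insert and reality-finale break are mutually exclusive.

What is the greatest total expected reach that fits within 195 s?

760

Local-news insert + podcast midroll + midday rerun + evening-news bumper + morning-news A + documentary slot uses 172 of the 195 s and totals 760.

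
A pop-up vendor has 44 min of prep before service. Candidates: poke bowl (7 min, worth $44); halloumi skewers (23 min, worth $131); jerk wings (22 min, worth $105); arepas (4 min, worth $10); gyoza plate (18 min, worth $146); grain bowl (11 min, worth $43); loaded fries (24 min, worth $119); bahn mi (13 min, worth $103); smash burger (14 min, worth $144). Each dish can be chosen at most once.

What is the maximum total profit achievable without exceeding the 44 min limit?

344

Taking poke bowl + arepas + gyoza plate + smash burger: 43 min used, 344 in profit.
Next best is poke bowl + gyoza plate + smash burger at 334 (39 min) — short by 10.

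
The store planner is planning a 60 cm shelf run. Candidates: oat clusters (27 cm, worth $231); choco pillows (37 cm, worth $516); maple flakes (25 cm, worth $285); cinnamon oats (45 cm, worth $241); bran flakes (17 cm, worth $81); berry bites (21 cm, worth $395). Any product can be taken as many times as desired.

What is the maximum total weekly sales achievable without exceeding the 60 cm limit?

911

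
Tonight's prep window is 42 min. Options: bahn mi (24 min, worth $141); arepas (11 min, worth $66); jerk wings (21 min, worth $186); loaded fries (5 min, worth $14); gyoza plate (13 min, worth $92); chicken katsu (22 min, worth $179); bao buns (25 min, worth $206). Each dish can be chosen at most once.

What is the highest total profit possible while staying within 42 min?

298

A density-first pass picks jerk wings + loaded fries + gyoza plate — 292 at 39 min.
Dropping jerk wings and loaded fries frees 26 min; slotting in bao buns (25 min) lifts the total to 298 at 38 min.
That's the maximum — no swap from here does better than 298.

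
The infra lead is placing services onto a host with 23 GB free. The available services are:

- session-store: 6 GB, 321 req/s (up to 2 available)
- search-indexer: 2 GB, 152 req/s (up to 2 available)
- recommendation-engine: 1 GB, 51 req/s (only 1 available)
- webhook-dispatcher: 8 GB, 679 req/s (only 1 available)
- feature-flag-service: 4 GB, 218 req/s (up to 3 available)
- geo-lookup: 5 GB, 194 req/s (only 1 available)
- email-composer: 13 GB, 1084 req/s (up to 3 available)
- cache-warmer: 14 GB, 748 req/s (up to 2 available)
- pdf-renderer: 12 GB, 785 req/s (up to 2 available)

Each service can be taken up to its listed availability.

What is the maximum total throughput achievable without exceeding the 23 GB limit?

1915

Ranking by ratio (throughput/GB): webhook-dispatcher 84.88, email-composer 83.38, search-indexer 76.00, pdf-renderer 65.42.
Best packing: search-indexer + webhook-dispatcher + email-composer — 23 GB, 1915 total.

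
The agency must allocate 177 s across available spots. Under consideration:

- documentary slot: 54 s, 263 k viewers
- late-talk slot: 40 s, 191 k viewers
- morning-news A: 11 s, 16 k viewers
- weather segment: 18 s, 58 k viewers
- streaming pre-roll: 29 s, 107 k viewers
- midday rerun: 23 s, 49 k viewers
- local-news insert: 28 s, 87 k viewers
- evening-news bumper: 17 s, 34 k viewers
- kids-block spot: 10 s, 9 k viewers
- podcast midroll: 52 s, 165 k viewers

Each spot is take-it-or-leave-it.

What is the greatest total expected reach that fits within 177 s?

Filling by ratio: documentary slot + late-talk slot + weather segment + streaming pre-roll + local-news insert for 706, with 8 s left unused.
Dropping weather segment and local-news insert frees 46 s; slotting in podcast midroll (52 s) lifts the total to 726 at 175 s.
An exhaustive check of the 1024 subsets confirms 726.

726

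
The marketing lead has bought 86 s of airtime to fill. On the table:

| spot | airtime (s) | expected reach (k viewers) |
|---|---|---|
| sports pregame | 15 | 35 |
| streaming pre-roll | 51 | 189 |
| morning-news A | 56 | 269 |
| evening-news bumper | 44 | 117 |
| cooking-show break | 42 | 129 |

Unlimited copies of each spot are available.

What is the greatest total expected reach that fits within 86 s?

Best packing: 2×sports pregame + morning-news A — 86 s, 339 total.
No other feasible combination exceeds 339.

339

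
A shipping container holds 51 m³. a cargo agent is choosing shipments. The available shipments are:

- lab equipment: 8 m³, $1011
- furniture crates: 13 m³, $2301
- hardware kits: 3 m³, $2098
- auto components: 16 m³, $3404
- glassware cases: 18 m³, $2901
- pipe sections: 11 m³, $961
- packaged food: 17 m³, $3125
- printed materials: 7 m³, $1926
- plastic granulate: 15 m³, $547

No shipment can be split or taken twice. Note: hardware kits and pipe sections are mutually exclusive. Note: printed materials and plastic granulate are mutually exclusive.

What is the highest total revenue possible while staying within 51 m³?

11564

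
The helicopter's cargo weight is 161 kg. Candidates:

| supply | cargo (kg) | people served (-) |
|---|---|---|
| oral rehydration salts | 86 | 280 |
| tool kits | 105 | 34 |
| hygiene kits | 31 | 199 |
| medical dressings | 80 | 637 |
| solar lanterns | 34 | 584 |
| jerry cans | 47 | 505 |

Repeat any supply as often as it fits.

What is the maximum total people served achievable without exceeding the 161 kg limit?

By people served per kg: solar lanterns 17.18, jerry cans 10.74, medical dressings 7.96, hygiene kits 6.42 lead.
The ratio ordering already packs tightly: 4×solar lanterns, 136 kg, 2336.

2336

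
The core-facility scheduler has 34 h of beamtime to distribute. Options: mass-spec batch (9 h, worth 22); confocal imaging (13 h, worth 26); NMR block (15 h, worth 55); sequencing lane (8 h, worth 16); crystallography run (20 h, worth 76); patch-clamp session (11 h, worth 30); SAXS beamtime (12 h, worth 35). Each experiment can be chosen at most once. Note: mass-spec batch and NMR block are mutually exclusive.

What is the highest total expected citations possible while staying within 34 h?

The ratio ordering already packs tightly: crystallography run + SAXS beamtime, 32 h, 111.

111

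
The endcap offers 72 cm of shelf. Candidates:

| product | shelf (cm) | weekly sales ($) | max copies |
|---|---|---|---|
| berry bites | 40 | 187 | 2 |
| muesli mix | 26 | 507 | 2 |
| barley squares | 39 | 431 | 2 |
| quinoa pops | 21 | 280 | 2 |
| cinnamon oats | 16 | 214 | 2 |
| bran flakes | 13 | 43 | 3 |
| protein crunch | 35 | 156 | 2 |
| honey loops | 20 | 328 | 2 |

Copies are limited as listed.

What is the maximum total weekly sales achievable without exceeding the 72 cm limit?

Best packing: 2×muesli mix + honey loops — 72 cm, 1342 total.
Nothing else within 72 cm beats 1342.

1342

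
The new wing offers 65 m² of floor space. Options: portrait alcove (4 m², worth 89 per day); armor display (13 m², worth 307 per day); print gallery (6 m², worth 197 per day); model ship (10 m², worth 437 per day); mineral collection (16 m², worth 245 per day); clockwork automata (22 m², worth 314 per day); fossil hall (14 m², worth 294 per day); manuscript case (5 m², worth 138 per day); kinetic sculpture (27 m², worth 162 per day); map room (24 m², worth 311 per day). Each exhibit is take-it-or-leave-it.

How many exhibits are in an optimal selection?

6

Optimal total is 1618.
armor display + print gallery + model ship + mineral collection + fossil hall + manuscript case hits 1618 at 64 m².
Any selection reaching 1618 contains exactly 6 exhibits.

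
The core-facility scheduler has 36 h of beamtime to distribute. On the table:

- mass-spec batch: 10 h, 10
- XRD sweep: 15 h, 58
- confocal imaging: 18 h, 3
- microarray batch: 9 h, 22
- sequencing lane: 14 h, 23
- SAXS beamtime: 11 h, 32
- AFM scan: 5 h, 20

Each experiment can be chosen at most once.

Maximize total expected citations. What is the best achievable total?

112

Density check — AFM scan 4.00, XRD sweep 3.87, SAXS beamtime 2.91, microarray batch 2.44 are the best per h.
Taking the top-ratio experiments first gives XRD sweep + SAXS beamtime + AFM scan for 110 (31 h).
Replace AFM scan with microarray batch: the trade gains 2 net, giving 112 at 35 h.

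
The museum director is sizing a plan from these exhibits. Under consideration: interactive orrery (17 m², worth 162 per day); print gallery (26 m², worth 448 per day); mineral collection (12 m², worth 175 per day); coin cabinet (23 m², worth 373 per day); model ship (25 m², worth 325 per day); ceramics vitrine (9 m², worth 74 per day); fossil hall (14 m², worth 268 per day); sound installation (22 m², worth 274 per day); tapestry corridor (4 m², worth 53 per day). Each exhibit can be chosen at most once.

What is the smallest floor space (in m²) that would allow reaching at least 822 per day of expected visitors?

Need the lightest bundle worth ≥ 822.
print gallery + mineral collection + fossil hall: 891 expected visitors at 52 m².
No combination under 52 m² hits 822.

52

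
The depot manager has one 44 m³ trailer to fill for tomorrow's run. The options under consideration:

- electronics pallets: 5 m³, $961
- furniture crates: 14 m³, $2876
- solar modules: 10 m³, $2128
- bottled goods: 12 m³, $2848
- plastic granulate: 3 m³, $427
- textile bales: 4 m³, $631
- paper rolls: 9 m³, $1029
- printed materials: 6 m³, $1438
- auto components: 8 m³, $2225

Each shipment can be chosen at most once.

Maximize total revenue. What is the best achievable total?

10077

By revenue per m³: auto components 278.12, printed materials 239.67, bottled goods 237.33, solar modules 212.80 lead.
Greedy by ratio would take electronics pallets + solar modules + bottled goods + plastic granulate + printed materials + auto components: 44 m³ used, total 10027.
Dropping electronics pallets and plastic granulate and printed materials frees 14 m³; slotting in furniture crates (14 m³) lifts the total to 10077 at 44 m³.
An exhaustive check of the 512 subsets confirms 10077.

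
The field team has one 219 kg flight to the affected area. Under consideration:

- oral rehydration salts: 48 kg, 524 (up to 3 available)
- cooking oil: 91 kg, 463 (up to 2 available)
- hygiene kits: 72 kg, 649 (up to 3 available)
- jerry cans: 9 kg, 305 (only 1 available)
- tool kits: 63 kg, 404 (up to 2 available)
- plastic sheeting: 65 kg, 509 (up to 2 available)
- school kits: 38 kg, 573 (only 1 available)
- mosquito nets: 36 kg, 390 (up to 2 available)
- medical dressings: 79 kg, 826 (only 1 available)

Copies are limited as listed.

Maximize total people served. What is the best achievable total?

Greedy by ratio would take 3×oral rehydration salts + jerry cans + school kits: 191 kg used, total 2450.
The 48 kg tied up in oral rehydration salts is better spent on 2×mosquito nets — total rises to 2706 (215 kg).
No other feasible combination exceeds 2706.

2706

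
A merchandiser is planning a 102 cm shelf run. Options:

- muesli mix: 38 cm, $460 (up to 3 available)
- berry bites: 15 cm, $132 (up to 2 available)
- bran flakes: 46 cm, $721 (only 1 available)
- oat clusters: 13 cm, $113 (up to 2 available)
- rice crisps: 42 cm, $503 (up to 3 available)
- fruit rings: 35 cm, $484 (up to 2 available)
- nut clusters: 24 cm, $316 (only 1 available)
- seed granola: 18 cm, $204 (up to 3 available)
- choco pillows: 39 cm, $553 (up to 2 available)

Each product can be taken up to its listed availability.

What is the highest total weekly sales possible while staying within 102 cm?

Ranking by ratio (weekly sales/cm): bran flakes 15.67, choco pillows 14.18, fruit rings 13.83.
Greedy by ratio would take berry bites + bran flakes + choco pillows: 100 cm used, total 1406.
The 61 cm tied up in berry bites and bran flakes is better spent on nut clusters + choco pillows — total rises to 1422 (102 cm).
Nothing else within 102 cm beats 1422.

1422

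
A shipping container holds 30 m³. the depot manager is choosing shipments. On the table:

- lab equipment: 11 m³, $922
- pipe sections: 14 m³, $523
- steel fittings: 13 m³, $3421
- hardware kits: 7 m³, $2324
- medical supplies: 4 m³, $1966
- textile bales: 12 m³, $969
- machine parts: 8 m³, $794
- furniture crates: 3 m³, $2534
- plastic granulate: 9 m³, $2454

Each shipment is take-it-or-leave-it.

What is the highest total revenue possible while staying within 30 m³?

10375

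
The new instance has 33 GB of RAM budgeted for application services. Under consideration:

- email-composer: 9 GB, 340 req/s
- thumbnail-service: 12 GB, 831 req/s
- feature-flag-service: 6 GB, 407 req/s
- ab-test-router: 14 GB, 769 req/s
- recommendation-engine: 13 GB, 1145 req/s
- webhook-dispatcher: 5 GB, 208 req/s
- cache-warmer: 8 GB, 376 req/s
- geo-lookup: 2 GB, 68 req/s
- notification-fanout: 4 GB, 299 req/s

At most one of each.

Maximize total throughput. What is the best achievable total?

2451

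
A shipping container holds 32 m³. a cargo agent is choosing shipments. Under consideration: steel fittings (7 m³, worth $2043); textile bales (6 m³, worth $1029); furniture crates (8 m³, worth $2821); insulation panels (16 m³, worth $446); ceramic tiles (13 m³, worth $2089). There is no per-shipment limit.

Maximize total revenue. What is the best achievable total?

11284

The ratio ordering already packs tightly: 4×furniture crates, 32 m³, 11284.
Nothing else within 32 m³ beats 11284.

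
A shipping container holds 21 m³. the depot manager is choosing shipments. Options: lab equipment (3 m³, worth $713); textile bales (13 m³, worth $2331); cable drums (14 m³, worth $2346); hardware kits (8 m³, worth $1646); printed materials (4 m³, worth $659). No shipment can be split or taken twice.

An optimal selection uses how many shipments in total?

Best achievable revenue is 3977.
textile bales + hardware kits hits 3977 at 21 m³.
Any selection reaching 3977 contains exactly 2 shipments.

2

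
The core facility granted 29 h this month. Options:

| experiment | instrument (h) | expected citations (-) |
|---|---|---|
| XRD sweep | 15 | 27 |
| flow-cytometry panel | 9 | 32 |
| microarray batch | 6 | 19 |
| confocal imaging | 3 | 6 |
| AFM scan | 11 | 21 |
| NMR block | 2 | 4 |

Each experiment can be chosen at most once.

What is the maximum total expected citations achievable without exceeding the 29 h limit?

78

Filling by ratio: flow-cytometry panel + microarray batch + confocal imaging + NMR block for 61, with 9 h left unused.
The 2 h tied up in NMR block is better spent on AFM scan — total rises to 78 (29 h).
That's the maximum — no swap from here does better than 78.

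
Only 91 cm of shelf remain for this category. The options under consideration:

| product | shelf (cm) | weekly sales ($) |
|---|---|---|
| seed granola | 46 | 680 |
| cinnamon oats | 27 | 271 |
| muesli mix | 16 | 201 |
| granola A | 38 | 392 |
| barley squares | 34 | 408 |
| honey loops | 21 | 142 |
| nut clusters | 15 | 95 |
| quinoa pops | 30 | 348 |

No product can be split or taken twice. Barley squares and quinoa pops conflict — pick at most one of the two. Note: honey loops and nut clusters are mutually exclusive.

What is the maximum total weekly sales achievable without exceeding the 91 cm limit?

The ratio ordering already packs tightly: seed granola + cinnamon oats + muesli mix, 89 cm, 1152.
No other feasible combination exceeds 1152.

1152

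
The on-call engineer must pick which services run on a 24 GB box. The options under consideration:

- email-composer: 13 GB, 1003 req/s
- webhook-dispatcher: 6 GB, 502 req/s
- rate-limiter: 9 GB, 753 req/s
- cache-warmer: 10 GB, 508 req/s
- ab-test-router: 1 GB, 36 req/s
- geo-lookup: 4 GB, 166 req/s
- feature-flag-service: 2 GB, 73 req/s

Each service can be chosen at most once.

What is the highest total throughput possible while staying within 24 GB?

1829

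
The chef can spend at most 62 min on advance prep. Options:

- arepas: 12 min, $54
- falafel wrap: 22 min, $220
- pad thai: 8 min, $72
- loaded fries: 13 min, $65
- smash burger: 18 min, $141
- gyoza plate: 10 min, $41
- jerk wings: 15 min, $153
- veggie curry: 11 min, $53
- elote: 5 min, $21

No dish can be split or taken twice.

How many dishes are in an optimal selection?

The maximum profit within 62 min is 535.
For example falafel wrap + smash burger + jerk wings + elote achieves it, using 60 min.
Every optimal selection uses 4 dishes.

4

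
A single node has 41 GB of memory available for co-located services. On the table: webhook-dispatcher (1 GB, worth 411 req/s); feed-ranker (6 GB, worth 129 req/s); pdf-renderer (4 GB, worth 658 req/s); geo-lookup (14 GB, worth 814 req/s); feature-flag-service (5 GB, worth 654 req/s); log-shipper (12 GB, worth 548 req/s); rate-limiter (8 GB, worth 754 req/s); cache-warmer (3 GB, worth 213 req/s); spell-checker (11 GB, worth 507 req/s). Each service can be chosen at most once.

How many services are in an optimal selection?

Optimal total is 3633.
For example webhook-dispatcher + feed-ranker + pdf-renderer + geo-lookup + feature-flag-service + rate-limiter + cache-warmer achieves it, using 41 GB.
Any selection reaching 3633 contains exactly 7 services.

7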